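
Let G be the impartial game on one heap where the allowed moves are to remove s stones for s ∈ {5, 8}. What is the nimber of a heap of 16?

Grundy values for subtraction set {5, 8}:
k:     0  1  2  3  4  5  6  7  8  9 10 11 12 13 14 15 16
g(k):  0  0  0  0  0  1  1  1  1  1  2  2  2  0  0  0  0
So g(16) = 0.

0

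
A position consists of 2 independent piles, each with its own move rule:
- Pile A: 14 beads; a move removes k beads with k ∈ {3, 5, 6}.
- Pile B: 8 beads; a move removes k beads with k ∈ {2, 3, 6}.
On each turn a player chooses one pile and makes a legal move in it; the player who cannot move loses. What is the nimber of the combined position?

3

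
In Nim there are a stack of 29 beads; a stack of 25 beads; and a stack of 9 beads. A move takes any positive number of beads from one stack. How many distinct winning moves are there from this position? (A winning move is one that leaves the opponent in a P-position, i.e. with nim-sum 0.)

In binary:
  11101  (29)
  11001  (25)
  01001  (9)
  -----
  01101  (13)
The overall nim-sum is X = 13. A stack of size p has a winning move iff p XOR X < p (reduce it to p XOR X).
  29: 29 XOR 13 = 16 < 29 — winning move (to 16).
  25: 25 XOR 13 = 20 < 25 — winning move (to 20).
  9: 9 XOR 13 = 4 < 9 — winning move (to 4).
That gives 3 winning moves.

3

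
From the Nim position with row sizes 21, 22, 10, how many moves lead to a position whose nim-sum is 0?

Compute the nim-sum pairwise:
21 ⊕ 22 = 3
3 ⊕ 10 = 9
The overall nim-sum is X = 9. A row of size p has a winning move iff p XOR X < p (reduce it to p XOR X).
  21: 21 XOR 9 = 28 ≥ 21 — no move.
  22: 22 XOR 9 = 31 ≥ 22 — no move.
  10: 10 XOR 9 = 3 < 10 — winning move (to 3).
That gives 1 winning move.

1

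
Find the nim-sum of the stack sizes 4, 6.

Nim-sum: 4 XOR 6 = 2.

2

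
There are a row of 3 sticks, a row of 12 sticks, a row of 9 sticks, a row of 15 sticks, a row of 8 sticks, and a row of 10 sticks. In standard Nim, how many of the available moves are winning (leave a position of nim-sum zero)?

Compute the nim-sum pairwise:
3 ⊕ 12 = 15
15 ⊕ 9 = 6
6 ⊕ 15 = 9
9 ⊕ 8 = 1
1 ⊕ 10 = 11
The overall nim-sum is X = 11. A row of size p has a winning move iff p XOR X < p (reduce it to p XOR X).
  3: 3 XOR 11 = 8 ≥ 3 — no move.
  12: 12 XOR 11 = 7 < 12 — winning move (to 7).
  9: 9 XOR 11 = 2 < 9 — winning move (to 2).
  15: 15 XOR 11 = 4 < 15 — winning move (to 4).
  8: 8 XOR 11 = 3 < 8 — winning move (to 3).
  10: 10 XOR 11 = 1 < 10 — winning move (to 1).
That gives 5 winning moves.

5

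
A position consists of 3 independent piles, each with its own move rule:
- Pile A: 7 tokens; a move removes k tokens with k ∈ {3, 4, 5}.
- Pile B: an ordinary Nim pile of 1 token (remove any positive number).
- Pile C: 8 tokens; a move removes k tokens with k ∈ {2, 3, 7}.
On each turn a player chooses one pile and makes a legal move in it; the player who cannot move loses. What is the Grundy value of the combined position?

Build the Grundy sequence for pile A with g(k) = mex{g(k−s) : s ∈ {3, 4, 5}, s ≤ k}:
k:     0  1  2  3  4  5  6  7
g(k):  0  0  0  1  1  1  2  2
So g(7) = 2.
Pile B is a plain Nim pile of size 1, so its Grundy value is 1.
Build the Grundy sequence for pile C with g(k) = mex{g(k−s) : s ∈ {2, 3, 7}, s ≤ k}:
g(0) = mex{} = 0
g(1) = mex{} = 0
g(2) = mex{0} = 1
g(3) = mex{0} = 1
g(4) = mex{0,1} = 2
g(5) = mex{1} = 0
g(6) = mex{1,2} = 0
g(7) = mex{0,2} = 1
g(8) = mex{0} = 1
So g(8) = 1.
The value of a disjunctive sum is the nim-sum of the parts.
Combined value = 2 XOR 1 XOR 1 = 2.

2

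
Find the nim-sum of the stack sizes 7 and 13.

Compute the nim-sum pairwise:
7 XOR 13 = 10

10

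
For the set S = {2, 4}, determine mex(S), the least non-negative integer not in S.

0

0 is not in the set, so the mex is 0.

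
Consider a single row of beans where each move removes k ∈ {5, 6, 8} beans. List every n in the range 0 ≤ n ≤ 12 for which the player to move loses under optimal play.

0, 1, 2, 3, 4

Compute g(0), g(1), … for moves {5, 6, 8}:
k:     0  1  2  3  4  5  6  7  8  9 10 11 12
g(k):  0  0  0  0  0  1  1  1  1  1  2  2  2
The P-positions (g = 0) in 0..12 are 0, 1, 2, 3, 4.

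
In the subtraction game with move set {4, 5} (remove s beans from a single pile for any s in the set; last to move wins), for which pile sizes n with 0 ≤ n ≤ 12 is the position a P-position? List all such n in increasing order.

Compute g(0), g(1), … for moves {4, 5}:
g(0) = mex{} = 0
g(1) = mex{} = 0
g(2) = mex{} = 0
g(3) = mex{} = 0
g(4) = mex{0} = 1
g(5) = mex{0} = 1
g(6) = mex{0} = 1
g(7) = mex{0} = 1
g(8) = mex{0,1} = 2
g(9) = mex{1} = 0
g(10) = mex{1} = 0
g(11) = mex{1} = 0
g(12) = mex{1,2} = 0
The P-positions (g = 0) in 0..12 are 0, 1, 2, 3, 9, 10, 11, 12.

0, 1, 2, 3, 9, 10, 11, 12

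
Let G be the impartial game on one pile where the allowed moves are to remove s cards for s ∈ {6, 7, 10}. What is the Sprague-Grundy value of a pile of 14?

Grundy values for subtraction set {6, 7, 10}:
k:     0  1  2  3  4  5  6  7  8  9 10 11 12 13 14
g(k):  0  0  0  0  0  0  1  1  1  1  1  1  2  2  2
So g(14) = 2.

2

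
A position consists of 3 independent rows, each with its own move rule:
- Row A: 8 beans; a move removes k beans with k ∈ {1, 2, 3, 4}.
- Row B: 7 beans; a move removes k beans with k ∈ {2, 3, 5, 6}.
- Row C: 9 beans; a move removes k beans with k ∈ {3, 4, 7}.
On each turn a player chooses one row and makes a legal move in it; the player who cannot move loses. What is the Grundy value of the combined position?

3

For row A, compute g(0), g(1), … with moves {1, 2, 3, 4}:
g(0) = mex{} = 0
g(1) = mex{0} = 1
g(2) = mex{0,1} = 2
g(3) = mex{0,1,2} = 3
g(4) = mex{0,1,2,3} = 4
g(5) = mex{1,2,3,4} = 0
g(6) = mex{0,2,3,4} = 1
g(7) = mex{0,1,3,4} = 2
g(8) = mex{0,1,2,4} = 3
So g(8) = 3.
Build the Grundy sequence for row B with g(k) = mex{g(k−s) : s ∈ {2, 3, 5, 6}, s ≤ k}:
g(0) = mex{} = 0
g(1) = mex{} = 0
g(2) = mex{0} = 1
g(3) = mex{0} = 1
g(4) = mex{0,1} = 2
g(5) = mex{0,1} = 2
g(6) = mex{0,1,2} = 3
g(7) = mex{0,1,2} = 3
So g(7) = 3.
Build the Grundy sequence for row C with g(k) = mex{g(k−s) : s ∈ {3, 4, 7}, s ≤ k}:
k:     0  1  2  3  4  5  6  7  8  9
g(k):  0  0  0  1  1  1  2  2  2  3
So g(9) = 3.
By the Sprague-Grundy theorem, the Grundy value of a sum of independent games is the XOR of the component values.
Combined value = 3 XOR 3 XOR 3 = 3.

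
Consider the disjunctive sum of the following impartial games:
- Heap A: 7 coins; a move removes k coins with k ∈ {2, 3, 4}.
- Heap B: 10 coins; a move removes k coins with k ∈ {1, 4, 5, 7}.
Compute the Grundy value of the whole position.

0

Grundy values for heap A (subtraction set {2, 3, 4}):
g(0) = mex{} = 0
g(1) = mex{} = 0
g(2) = mex{0} = 1
g(3) = mex{0} = 1
g(4) = mex{0,1} = 2
g(5) = mex{0,1} = 2
g(6) = mex{1,2} = 0
g(7) = mex{1,2} = 0
So g(7) = 0.
Build the Grundy sequence for heap B with g(k) = mex{g(k−s) : s ∈ {1, 4, 5, 7}, s ≤ k}:
g(0) = mex{} = 0
g(1) = mex{0} = 1
g(2) = mex{1} = 0
g(3) = mex{0} = 1
g(4) = mex{0,1} = 2
g(5) = mex{0,1,2} = 3
g(6) = mex{0,1,3} = 2
g(7) = mex{0,1,2} = 3
g(8) = mex{1,2,3} = 0
g(9) = mex{0,2,3} = 1
g(10) = mex{1,2,3} = 0
So g(10) = 0.
The value of a disjunctive sum is the nim-sum of the parts.
Combined value = 0 ⊕ 0 = 0.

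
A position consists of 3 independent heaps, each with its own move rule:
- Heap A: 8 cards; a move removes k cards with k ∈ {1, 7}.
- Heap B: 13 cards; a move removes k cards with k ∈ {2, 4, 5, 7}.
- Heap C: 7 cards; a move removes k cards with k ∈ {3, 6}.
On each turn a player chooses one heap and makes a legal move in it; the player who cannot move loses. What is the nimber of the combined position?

0

Build the Grundy sequence for heap A with g(k) = mex{g(k−s) : s ∈ {1, 7}, s ≤ k}:
k:     0  1  2  3  4  5  6  7  8
g(k):  0  1  0  1  0  1  0  1  0
So g(8) = 0.
Build the Grundy sequence for heap B with g(k) = mex{g(k−s) : s ∈ {2, 4, 5, 7}, s ≤ k}:
k:     0  1  2  3  4  5  6  7  8  9 10 11 12 13
g(k):  0  0  1  1  2  2  3  3  4  0  0  1  1  2
So g(13) = 2.
Grundy values for heap C (subtraction set {3, 6}):
g(0) = mex{} = 0
g(1) = mex{} = 0
g(2) = mex{} = 0
g(3) = mex{0} = 1
g(4) = mex{0} = 1
g(5) = mex{0} = 1
g(6) = mex{0,1} = 2
g(7) = mex{0,1} = 2
So g(7) = 2.
The value of a disjunctive sum is the nim-sum of the parts.
Combined value = 0 XOR 2 XOR 2 = 0.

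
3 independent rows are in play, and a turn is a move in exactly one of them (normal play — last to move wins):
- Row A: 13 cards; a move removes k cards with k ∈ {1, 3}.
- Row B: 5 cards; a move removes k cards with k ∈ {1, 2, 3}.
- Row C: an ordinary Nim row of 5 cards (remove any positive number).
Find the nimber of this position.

Build the Grundy sequence for row A with g(k) = mex{g(k−s) : s ∈ {1, 3}, s ≤ k}:
g(0) = mex{} = 0
g(1) = mex{0} = 1
g(2) = mex{1} = 0
g(3) = mex{0} = 1
g(4) = mex{1} = 0
g(5) = mex{0} = 1
g(6) = mex{1} = 0
g(7) = mex{0} = 1
g(8) = mex{1} = 0
g(9) = mex{0} = 1
g(10) = mex{1} = 0
g(11) = mex{0} = 1
g(12) = mex{1} = 0
g(13) = mex{0} = 1
So g(13) = 1.
Grundy values for row B (subtraction set {1, 2, 3}):
k:     0  1  2  3  4  5
g(k):  0  1  2  3  0  1
So g(5) = 1.
Row C is a plain Nim row of size 5, so its Grundy value is 5.
By the Sprague-Grundy theorem, the Grundy value of a sum of independent games is the XOR of the component values.
Combined value = 1 XOR 1 XOR 5 = 5.

5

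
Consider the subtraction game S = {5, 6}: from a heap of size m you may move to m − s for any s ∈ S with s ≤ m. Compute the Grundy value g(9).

1

Compute g(0), g(1), … for moves {5, 6}:
k:     0  1  2  3  4  5  6  7  8  9
g(k):  0  0  0  0  0  1  1  1  1  1
So g(9) = 1.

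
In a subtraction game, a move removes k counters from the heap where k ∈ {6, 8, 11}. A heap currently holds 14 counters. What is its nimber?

2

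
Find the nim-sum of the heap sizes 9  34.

43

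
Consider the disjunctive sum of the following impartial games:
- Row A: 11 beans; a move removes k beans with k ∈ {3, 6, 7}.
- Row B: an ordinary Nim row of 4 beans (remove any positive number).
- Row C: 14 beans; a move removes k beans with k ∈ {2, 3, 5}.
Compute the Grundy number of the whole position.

For row A, compute g(0), g(1), … with moves {3, 6, 7}:
g(0) = mex{} = 0
g(1) = mex{} = 0
g(2) = mex{} = 0
g(3) = mex{0} = 1
g(4) = mex{0} = 1
g(5) = mex{0} = 1
g(6) = mex{0,1} = 2
g(7) = mex{0,1} = 2
g(8) = mex{0,1} = 2
g(9) = mex{0,1,2} = 3
g(10) = mex{1,2} = 0
g(11) = mex{1,2} = 0
So g(11) = 0.
Row B is a plain Nim row of size 4, so its Grundy value is 4.
For row C, compute g(0), g(1), … with moves {2, 3, 5}:
g(0) = mex{} = 0
g(1) = mex{} = 0
g(2) = mex{0} = 1
g(3) = mex{0} = 1
g(4) = mex{0,1} = 2
g(5) = mex{0,1} = 2
g(6) = mex{0,1,2} = 3
g(7) = mex{1,2} = 0
g(8) = mex{1,2,3} = 0
g(9) = mex{0,2,3} = 1
g(10) = mex{0,2} = 1
g(11) = mex{0,1,3} = 2
g(12) = mex{0,1} = 2
g(13) = mex{0,1,2} = 3
g(14) = mex{1,2} = 0
So g(14) = 0.
By the Sprague-Grundy theorem, the Grundy value of a sum of independent games is the XOR of the component values.
Combined value = 0 ⊕ 4 ⊕ 0 = 4.

4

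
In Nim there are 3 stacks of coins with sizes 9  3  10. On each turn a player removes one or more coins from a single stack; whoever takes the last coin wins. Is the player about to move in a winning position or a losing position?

Losing position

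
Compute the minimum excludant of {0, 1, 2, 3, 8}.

4

The values 0, 1, 2, 3 are all present; 4 is the first non-negative integer missing from the set.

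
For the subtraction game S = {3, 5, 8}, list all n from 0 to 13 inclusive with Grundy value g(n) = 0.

0, 1, 2, 11, 12, 13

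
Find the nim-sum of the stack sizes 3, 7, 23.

In binary:
  00011  (3)
  00111  (7)
  10111  (23)
  -----
  10011  (19)

19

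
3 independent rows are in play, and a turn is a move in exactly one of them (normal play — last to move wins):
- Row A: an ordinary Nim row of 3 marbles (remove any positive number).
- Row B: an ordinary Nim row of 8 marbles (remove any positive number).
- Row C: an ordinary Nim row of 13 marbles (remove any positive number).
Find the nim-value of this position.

6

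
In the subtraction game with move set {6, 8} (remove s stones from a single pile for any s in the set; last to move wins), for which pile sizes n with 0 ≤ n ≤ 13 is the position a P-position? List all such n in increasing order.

Build the Grundy sequence with g(k) = mex{g(k−s) : s ∈ {6, 8}, s ≤ k}:
g(0) = mex{} = 0
g(1) = mex{} = 0
g(2) = mex{} = 0
g(3) = mex{} = 0
g(4) = mex{} = 0
g(5) = mex{} = 0
g(6) = mex{0} = 1
g(7) = mex{0} = 1
g(8) = mex{0} = 1
g(9) = mex{0} = 1
g(10) = mex{0} = 1
g(11) = mex{0} = 1
g(12) = mex{0,1} = 2
g(13) = mex{0,1} = 2
The P-positions (g = 0) in 0..13 are 0, 1, 2, 3, 4, 5.

0, 1, 2, 3, 4, 5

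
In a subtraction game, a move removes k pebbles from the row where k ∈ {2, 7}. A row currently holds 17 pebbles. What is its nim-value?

Grundy values for subtraction set {2, 7}:
k:     0  1  2  3  4  5  6  7  8  9 10 11 12 13 14 15 16 17
g(k):  0  0  1  1  0  0  1  1  2  0  0  1  1  0  0  1  1  2
So g(17) = 2.

2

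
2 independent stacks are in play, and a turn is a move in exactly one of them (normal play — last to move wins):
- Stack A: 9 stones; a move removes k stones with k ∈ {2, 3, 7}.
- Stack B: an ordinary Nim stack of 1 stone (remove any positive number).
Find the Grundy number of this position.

Grundy values for stack A (subtraction set {2, 3, 7}):
g(0) = mex{} = 0
g(1) = mex{} = 0
g(2) = mex{0} = 1
g(3) = mex{0} = 1
g(4) = mex{0,1} = 2
g(5) = mex{1} = 0
g(6) = mex{1,2} = 0
g(7) = mex{0,2} = 1
g(8) = mex{0} = 1
g(9) = mex{0,1} = 2
So g(9) = 2.
Stack B is a plain Nim stack of size 1, so its Grundy value is 1.
By the Sprague-Grundy theorem, the Grundy value of a sum of independent games is the XOR of the component values.
Combined value = 2 ⊕ 1 = 3.

3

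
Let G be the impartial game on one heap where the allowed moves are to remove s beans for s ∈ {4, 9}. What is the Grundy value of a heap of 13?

Compute g(0), g(1), … for moves {4, 9}:
k:     0  1  2  3  4  5  6  7  8  9 10 11 12 13
g(k):  0  0  0  0  1  1  1  1  0  2  2  2  1  0
So g(13) = 0.

0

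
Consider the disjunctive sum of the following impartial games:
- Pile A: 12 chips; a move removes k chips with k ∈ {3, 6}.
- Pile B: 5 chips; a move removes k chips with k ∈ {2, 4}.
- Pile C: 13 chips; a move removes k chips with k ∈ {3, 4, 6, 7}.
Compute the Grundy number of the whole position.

2

For pile A, compute g(0), g(1), … with moves {3, 6}:
g(0) = mex{} = 0
g(1) = mex{} = 0
g(2) = mex{} = 0
g(3) = mex{0} = 1
g(4) = mex{0} = 1
g(5) = mex{0} = 1
g(6) = mex{0,1} = 2
g(7) = mex{0,1} = 2
g(8) = mex{0,1} = 2
g(9) = mex{1,2} = 0
g(10) = mex{1,2} = 0
g(11) = mex{1,2} = 0
g(12) = mex{0,2} = 1
So g(12) = 1.
For pile B, compute g(0), g(1), … with moves {2, 4}:
k:     0  1  2  3  4  5
g(k):  0  0  1  1  2  2
So g(5) = 2.
Grundy values for pile C (subtraction set {3, 4, 6, 7}):
g(0) = mex{} = 0
g(1) = mex{} = 0
g(2) = mex{} = 0
g(3) = mex{0} = 1
g(4) = mex{0} = 1
g(5) = mex{0} = 1
g(6) = mex{0,1} = 2
g(7) = mex{0,1} = 2
g(8) = mex{0,1} = 2
g(9) = mex{0,1,2} = 3
g(10) = mex{1,2} = 0
g(11) = mex{1,2} = 0
g(12) = mex{1,2,3} = 0
g(13) = mex{0,2,3} = 1
So g(13) = 1.
The value of a disjunctive sum is the nim-sum of the parts.
Combined value = 1 XOR 2 XOR 1 = 2.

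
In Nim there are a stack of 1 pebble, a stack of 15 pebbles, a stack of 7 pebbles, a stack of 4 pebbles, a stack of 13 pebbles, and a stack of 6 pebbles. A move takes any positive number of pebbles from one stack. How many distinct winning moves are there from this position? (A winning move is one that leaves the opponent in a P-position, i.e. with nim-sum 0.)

Nim-sum: 1 ⊕ 15 ⊕ 7 ⊕ 4 ⊕ 13 ⊕ 6 = 6.
The overall nim-sum is X = 6. A stack of size p has a winning move iff p XOR X < p (reduce it to p XOR X).
  1: 1 XOR 6 = 7 ≥ 1 — no move.
  15: 15 XOR 6 = 9 < 15 — winning move (to 9).
  7: 7 XOR 6 = 1 < 7 — winning move (to 1).
  4: 4 XOR 6 = 2 < 4 — winning move (to 2).
  13: 13 XOR 6 = 11 < 13 — winning move (to 11).
  6: 6 XOR 6 = 0 < 6 — winning move (to 0).
That gives 5 winning moves.

5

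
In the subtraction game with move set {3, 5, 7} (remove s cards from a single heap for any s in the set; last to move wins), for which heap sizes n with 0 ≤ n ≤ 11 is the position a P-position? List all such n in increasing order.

Build the Grundy sequence with g(k) = mex{g(k−s) : s ∈ {3, 5, 7}, s ≤ k}:
k:     0  1  2  3  4  5  6  7  8  9 10 11
g(k):  0  0  0  1  1  1  2  2  2  3  0  0
The P-positions (g = 0) in 0..11 are 0, 1, 2, 10, 11.

0, 1, 2, 10, 11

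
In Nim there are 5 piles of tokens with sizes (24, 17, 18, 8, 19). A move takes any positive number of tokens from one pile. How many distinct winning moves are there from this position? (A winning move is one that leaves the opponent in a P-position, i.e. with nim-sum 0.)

Nim-sum: 24 ⊕ 17 ⊕ 18 ⊕ 8 ⊕ 19 = 0.
The nim-sum is already 0, so every move leaves a nonzero nim-sum — there are no winning moves.

0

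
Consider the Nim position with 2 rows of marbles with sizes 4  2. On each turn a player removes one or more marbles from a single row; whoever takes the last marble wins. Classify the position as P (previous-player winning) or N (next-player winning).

N-position

In binary:
  100  (4)
  010  (2)
  ---
  110  (6)
The nim-sum is 6 ≠ 0, so this is an N-position: the player to move can win.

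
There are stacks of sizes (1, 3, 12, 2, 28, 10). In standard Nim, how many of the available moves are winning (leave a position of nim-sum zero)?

Bitwise XOR of the heap sizes:
  00001  (1)
  00011  (3)
  01100  (12)
  00010  (2)
  11100  (28)
  01010  (10)
  -----
  11010  (26)
The overall nim-sum is X = 26. A stack of size p has a winning move iff p XOR X < p (reduce it to p XOR X).
  1: 1 XOR 26 = 27 ≥ 1 — no move.
  3: 3 XOR 26 = 25 ≥ 3 — no move.
  12: 12 XOR 26 = 22 ≥ 12 — no move.
  2: 2 XOR 26 = 24 ≥ 2 — no move.
  28: 28 XOR 26 = 6 < 28 — winning move (to 6).
  10: 10 XOR 26 = 16 ≥ 10 — no move.
That gives 1 winning move.

1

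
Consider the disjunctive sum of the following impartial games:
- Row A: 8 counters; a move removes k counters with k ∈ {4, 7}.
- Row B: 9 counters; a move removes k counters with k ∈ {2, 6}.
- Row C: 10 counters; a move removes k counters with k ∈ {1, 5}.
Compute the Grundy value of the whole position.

2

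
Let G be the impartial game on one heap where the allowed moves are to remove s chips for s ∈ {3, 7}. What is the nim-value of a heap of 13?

1

Grundy values for subtraction set {3, 7}:
k:     0  1  2  3  4  5  6  7  8  9 10 11 12 13
g(k):  0  0  0  1  1  1  0  2  2  1  0  0  0  1
So g(13) = 1.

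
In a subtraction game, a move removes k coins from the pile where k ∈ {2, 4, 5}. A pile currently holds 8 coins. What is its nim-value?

Grundy values for subtraction set {2, 4, 5}:
g(0) = mex{} = 0
g(1) = mex{} = 0
g(2) = mex{0} = 1
g(3) = mex{0} = 1
g(4) = mex{0,1} = 2
g(5) = mex{0,1} = 2
g(6) = mex{0,1,2} = 3
g(7) = mex{1,2} = 0
g(8) = mex{1,2,3} = 0
So g(8) = 0.

0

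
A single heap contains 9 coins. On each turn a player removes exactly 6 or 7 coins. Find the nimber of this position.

Grundy values for subtraction set {6, 7}:
k:     0  1  2  3  4  5  6  7  8  9
g(k):  0  0  0  0  0  0  1  1  1  1
So g(9) = 1.

1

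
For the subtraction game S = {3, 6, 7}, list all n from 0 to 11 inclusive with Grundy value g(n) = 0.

Compute g(0), g(1), … for moves {3, 6, 7}:
g(0) = mex{} = 0
g(1) = mex{} = 0
g(2) = mex{} = 0
g(3) = mex{0} = 1
g(4) = mex{0} = 1
g(5) = mex{0} = 1
g(6) = mex{0,1} = 2
g(7) = mex{0,1} = 2
g(8) = mex{0,1} = 2
g(9) = mex{0,1,2} = 3
g(10) = mex{1,2} = 0
g(11) = mex{1,2} = 0
The P-positions (g = 0) in 0..11 are 0, 1, 2, 10, 11.

0, 1, 2, 10, 11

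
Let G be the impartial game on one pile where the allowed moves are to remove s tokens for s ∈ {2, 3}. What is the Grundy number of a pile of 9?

2

Build the Grundy sequence with g(k) = mex{g(k−s) : s ∈ {2, 3}, s ≤ k}:
g(0) = mex{} = 0
g(1) = mex{} = 0
g(2) = mex{0} = 1
g(3) = mex{0} = 1
g(4) = mex{0,1} = 2
g(5) = mex{1} = 0
g(6) = mex{1,2} = 0
g(7) = mex{0,2} = 1
g(8) = mex{0} = 1
g(9) = mex{0,1} = 2
So g(9) = 2.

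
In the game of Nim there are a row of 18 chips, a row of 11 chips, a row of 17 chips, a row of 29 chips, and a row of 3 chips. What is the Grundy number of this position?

22

Compute the nim-sum pairwise:
18 XOR 11 = 25
25 XOR 17 = 8
8 XOR 29 = 21
21 XOR 3 = 22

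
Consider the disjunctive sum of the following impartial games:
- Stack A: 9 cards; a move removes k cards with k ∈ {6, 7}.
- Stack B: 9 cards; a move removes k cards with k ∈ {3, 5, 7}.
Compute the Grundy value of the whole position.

For stack A, compute g(0), g(1), … with moves {6, 7}:
g(0) = mex{} = 0
g(1) = mex{} = 0
g(2) = mex{} = 0
g(3) = mex{} = 0
g(4) = mex{} = 0
g(5) = mex{} = 0
g(6) = mex{0} = 1
g(7) = mex{0} = 1
g(8) = mex{0} = 1
g(9) = mex{0} = 1
So g(9) = 1.
For stack B, compute g(0), g(1), … with moves {3, 5, 7}:
k:     0  1  2  3  4  5  6  7  8  9
g(k):  0  0  0  1  1  1  2  2  2  3
So g(9) = 3.
The value of a disjunctive sum is the nim-sum of the parts.
Combined value = 1 XOR 3 = 2.

2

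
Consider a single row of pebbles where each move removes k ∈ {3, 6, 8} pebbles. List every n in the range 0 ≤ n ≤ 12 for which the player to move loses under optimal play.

0, 1, 2, 11, 12

Compute g(0), g(1), … for moves {3, 6, 8}:
g(0) = mex{} = 0
g(1) = mex{} = 0
g(2) = mex{} = 0
g(3) = mex{0} = 1
g(4) = mex{0} = 1
g(5) = mex{0} = 1
g(6) = mex{0,1} = 2
g(7) = mex{0,1} = 2
g(8) = mex{0,1} = 2
g(9) = mex{0,1,2} = 3
g(10) = mex{0,1,2} = 3
g(11) = mex{1,2} = 0
g(12) = mex{1,2,3} = 0
The P-positions (g = 0) in 0..12 are 0, 1, 2, 11, 12.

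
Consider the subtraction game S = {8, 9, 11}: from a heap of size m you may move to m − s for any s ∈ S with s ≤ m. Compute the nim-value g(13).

Compute g(0), g(1), … for moves {8, 9, 11}:
k:     0  1  2  3  4  5  6  7  8  9 10 11 12 13
g(k):  0  0  0  0  0  0  0  0  1  1  1  1  1  1
So g(13) = 1.

1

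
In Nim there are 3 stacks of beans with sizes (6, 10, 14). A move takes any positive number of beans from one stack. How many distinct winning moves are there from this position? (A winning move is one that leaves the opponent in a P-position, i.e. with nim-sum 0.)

Bitwise XOR of the heap sizes:
  0110  (6)
  1010  (10)
  1110  (14)
  ----
  0010  (2)
The overall nim-sum is X = 2. A stack of size p has a winning move iff p XOR X < p (reduce it to p XOR X).
  6: 6 XOR 2 = 4 < 6 — winning move (to 4).
  10: 10 XOR 2 = 8 < 10 — winning move (to 8).
  14: 14 XOR 2 = 12 < 14 — winning move (to 12).
That gives 3 winning moves.

3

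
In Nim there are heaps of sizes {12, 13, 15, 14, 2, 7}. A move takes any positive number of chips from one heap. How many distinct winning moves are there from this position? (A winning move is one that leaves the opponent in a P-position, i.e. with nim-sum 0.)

5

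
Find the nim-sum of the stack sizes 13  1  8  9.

13

Nim-sum: 13 XOR 1 XOR 8 XOR 9 = 13.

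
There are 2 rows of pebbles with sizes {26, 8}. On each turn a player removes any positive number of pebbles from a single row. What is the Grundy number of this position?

Nim-sum: 26 ⊕ 8 = 18.

18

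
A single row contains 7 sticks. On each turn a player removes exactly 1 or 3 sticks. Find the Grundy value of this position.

Grundy values for subtraction set {1, 3}:
k:     0  1  2  3  4  5  6  7
g(k):  0  1  0  1  0  1  0  1
So g(7) = 1.

1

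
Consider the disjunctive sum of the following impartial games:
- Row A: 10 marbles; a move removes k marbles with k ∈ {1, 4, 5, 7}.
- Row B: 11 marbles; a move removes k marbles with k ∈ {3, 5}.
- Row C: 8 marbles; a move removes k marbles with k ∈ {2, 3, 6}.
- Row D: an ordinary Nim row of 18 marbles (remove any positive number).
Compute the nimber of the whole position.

17

For row A, compute g(0), g(1), … with moves {1, 4, 5, 7}:
k:     0  1  2  3  4  5  6  7  8  9 10
g(k):  0  1  0  1  2  3  2  3  0  1  0
So g(10) = 0.
Build the Grundy sequence for row B with g(k) = mex{g(k−s) : s ∈ {3, 5}, s ≤ k}:
k:     0  1  2  3  4  5  6  7  8  9 10 11
g(k):  0  0  0  1  1  1  2  2  0  0  0  1
So g(11) = 1.
Build the Grundy sequence for row C with g(k) = mex{g(k−s) : s ∈ {2, 3, 6}, s ≤ k}:
g(0) = mex{} = 0
g(1) = mex{} = 0
g(2) = mex{0} = 1
g(3) = mex{0} = 1
g(4) = mex{0,1} = 2
g(5) = mex{1} = 0
g(6) = mex{0,1,2} = 3
g(7) = mex{0,2} = 1
g(8) = mex{0,1,3} = 2
So g(8) = 2.
Row D is a plain Nim row of size 18, so its Grundy value is 18.
By the Sprague-Grundy theorem, the Grundy value of a sum of independent games is the XOR of the component values.
Combined value = 0 XOR 1 XOR 2 XOR 18 = 17.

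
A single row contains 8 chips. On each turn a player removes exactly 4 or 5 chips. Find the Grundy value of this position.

Grundy values for subtraction set {4, 5}:
k:     0  1  2  3  4  5  6  7  8
g(k):  0  0  0  0  1  1  1  1  2
So g(8) = 2.

2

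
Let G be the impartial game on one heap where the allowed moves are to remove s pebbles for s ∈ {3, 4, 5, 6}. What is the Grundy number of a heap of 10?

Build the Grundy sequence with g(k) = mex{g(k−s) : s ∈ {3, 4, 5, 6}, s ≤ k}:
g(0) = mex{} = 0
g(1) = mex{} = 0
g(2) = mex{} = 0
g(3) = mex{0} = 1
g(4) = mex{0} = 1
g(5) = mex{0} = 1
g(6) = mex{0,1} = 2
g(7) = mex{0,1} = 2
g(8) = mex{0,1} = 2
g(9) = mex{1,2} = 0
g(10) = mex{1,2} = 0
So g(10) = 0.

0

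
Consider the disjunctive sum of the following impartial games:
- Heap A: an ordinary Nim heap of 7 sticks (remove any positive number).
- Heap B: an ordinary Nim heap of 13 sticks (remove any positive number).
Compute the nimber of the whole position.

Heap A is a plain Nim heap of size 7, so its Grundy value is 7.
Heap B is a plain Nim heap of size 13, so its Grundy value is 13.
The value of a disjunctive sum is the nim-sum of the parts.
Combined value = 7 ⊕ 13 = 10.

10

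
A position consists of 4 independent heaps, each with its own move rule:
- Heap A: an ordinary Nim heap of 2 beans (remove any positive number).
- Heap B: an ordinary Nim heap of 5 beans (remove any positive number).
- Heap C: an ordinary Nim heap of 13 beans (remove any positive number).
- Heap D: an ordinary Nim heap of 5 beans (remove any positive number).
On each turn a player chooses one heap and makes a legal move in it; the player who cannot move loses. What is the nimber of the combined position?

Heap A is a plain Nim heap of size 2, so its Grundy value is 2.
Heap B is a plain Nim heap of size 5, so its Grundy value is 5.
Heap C is a plain Nim heap of size 13, so its Grundy value is 13.
Heap D is a plain Nim heap of size 5, so its Grundy value is 5.
The value of a disjunctive sum is the nim-sum of the parts.
Combined value = 2 ⊕ 5 ⊕ 13 ⊕ 5 = 15.

15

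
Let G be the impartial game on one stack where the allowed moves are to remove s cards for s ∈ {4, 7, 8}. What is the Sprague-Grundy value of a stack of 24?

Grundy values for subtraction set {4, 7, 8}:
k:     0  1  2  3  4  5  6  7  8  9 10 11 12 13 14 15 16 17 18 19 20 21 22 23 24
g(k):  0  0  0  0  1  1  1  1  2  2  2  2  0  0  0  0  1  1  1  1  2  2  2  2  0
So g(24) = 0.

0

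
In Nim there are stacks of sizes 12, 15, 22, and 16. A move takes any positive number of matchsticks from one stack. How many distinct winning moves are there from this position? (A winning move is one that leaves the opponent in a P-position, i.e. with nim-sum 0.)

Nim-sum: 12 ⊕ 15 ⊕ 22 ⊕ 16 = 5.
The overall nim-sum is X = 5. A stack of size p has a winning move iff p XOR X < p (reduce it to p XOR X).
  12: 12 XOR 5 = 9 < 12 — winning move (to 9).
  15: 15 XOR 5 = 10 < 15 — winning move (to 10).
  22: 22 XOR 5 = 19 < 22 — winning move (to 19).
  16: 16 XOR 5 = 21 ≥ 16 — no move.
That gives 3 winning moves.

3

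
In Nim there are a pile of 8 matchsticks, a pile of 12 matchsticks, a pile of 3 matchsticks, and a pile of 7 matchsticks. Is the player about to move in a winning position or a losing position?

In binary:
  1000  (8)
  1100  (12)
  0011  (3)
  0111  (7)
  ----
  0000  (0)
The nim-sum is 0, so this is a P-position: the player to move is in a losing position under optimal play.

Losing position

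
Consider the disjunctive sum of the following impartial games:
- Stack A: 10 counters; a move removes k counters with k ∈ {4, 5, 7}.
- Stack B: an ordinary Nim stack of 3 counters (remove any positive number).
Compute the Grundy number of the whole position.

1

For stack A, compute g(0), g(1), … with moves {4, 5, 7}:
k:     0  1  2  3  4  5  6  7  8  9 10
g(k):  0  0  0  0  1  1  1  1  2  2  2
So g(10) = 2.
Stack B is a plain Nim stack of size 3, so its Grundy value is 3.
The value of a disjunctive sum is the nim-sum of the parts.
Combined value = 2 XOR 3 = 1.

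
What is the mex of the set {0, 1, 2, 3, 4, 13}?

The values 0, 1, 2, 3, 4 are all present; 5 is the first non-negative integer missing from the set.

5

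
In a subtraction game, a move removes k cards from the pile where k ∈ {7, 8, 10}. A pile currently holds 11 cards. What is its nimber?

1

Build the Grundy sequence with g(k) = mex{g(k−s) : s ∈ {7, 8, 10}, s ≤ k}:
g(0) = mex{} = 0
g(1) = mex{} = 0
g(2) = mex{} = 0
g(3) = mex{} = 0
g(4) = mex{} = 0
g(5) = mex{} = 0
g(6) = mex{} = 0
g(7) = mex{0} = 1
g(8) = mex{0} = 1
g(9) = mex{0} = 1
g(10) = mex{0} = 1
g(11) = mex{0} = 1
So g(11) = 1.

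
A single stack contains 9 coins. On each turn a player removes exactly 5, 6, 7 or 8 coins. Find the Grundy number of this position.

Compute g(0), g(1), … for moves {5, 6, 7, 8}:
g(0) = mex{} = 0
g(1) = mex{} = 0
g(2) = mex{} = 0
g(3) = mex{} = 0
g(4) = mex{} = 0
g(5) = mex{0} = 1
g(6) = mex{0} = 1
g(7) = mex{0} = 1
g(8) = mex{0} = 1
g(9) = mex{0} = 1
So g(9) = 1.

1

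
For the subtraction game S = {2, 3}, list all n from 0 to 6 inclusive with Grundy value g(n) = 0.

0, 1, 5, 6

Compute g(0), g(1), … for moves {2, 3}:
k:     0  1  2  3  4  5  6
g(k):  0  0  1  1  2  0  0
The P-positions (g = 0) in 0..6 are 0, 1, 5, 6.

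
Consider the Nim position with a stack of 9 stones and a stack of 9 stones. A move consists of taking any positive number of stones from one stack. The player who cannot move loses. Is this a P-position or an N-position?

P-position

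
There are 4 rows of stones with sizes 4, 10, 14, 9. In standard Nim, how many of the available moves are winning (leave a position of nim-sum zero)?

3

Compute the nim-sum pairwise:
4 ^ 10 = 14
14 ^ 14 = 0
0 ^ 9 = 9
The overall nim-sum is X = 9. A row of size p has a winning move iff p XOR X < p (reduce it to p XOR X).
  4: 4 XOR 9 = 13 ≥ 4 — no move.
  10: 10 XOR 9 = 3 < 10 — winning move (to 3).
  14: 14 XOR 9 = 7 < 14 — winning move (to 7).
  9: 9 XOR 9 = 0 < 9 — winning move (to 0).
That gives 3 winning moves.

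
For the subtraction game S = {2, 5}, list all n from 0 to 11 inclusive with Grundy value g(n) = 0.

0, 1, 4, 7, 8, 11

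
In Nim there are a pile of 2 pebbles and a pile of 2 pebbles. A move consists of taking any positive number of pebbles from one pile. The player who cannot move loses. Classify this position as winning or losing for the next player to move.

Losing position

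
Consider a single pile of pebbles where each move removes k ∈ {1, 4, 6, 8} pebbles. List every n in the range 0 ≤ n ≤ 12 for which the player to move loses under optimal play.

0, 2, 5, 7, 12

Compute g(0), g(1), … for moves {1, 4, 6, 8}:
g(0) = mex{} = 0
g(1) = mex{0} = 1
g(2) = mex{1} = 0
g(3) = mex{0} = 1
g(4) = mex{0,1} = 2
g(5) = mex{1,2} = 0
g(6) = mex{0} = 1
g(7) = mex{1} = 0
g(8) = mex{0,2} = 1
g(9) = mex{0,1} = 2
g(10) = mex{0,1,2} = 3
g(11) = mex{0,1,3} = 2
g(12) = mex{1,2} = 0
The P-positions (g = 0) in 0..12 are 0, 2, 5, 7, 12.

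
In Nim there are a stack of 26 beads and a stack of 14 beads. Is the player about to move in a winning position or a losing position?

Nim-sum: 26 ⊕ 14 = 20.
The nim-sum is 20 ≠ 0, so this is an N-position: the player to move can win.

Winning position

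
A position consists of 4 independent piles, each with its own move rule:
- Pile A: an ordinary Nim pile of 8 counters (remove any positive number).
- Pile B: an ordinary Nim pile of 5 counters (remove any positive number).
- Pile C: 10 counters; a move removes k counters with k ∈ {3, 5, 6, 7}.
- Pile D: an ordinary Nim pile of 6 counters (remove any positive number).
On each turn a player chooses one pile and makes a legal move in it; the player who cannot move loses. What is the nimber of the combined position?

11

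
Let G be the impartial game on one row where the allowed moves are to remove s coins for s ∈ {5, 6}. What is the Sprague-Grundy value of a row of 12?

0

Build the Grundy sequence with g(k) = mex{g(k−s) : s ∈ {5, 6}, s ≤ k}:
k:     0  1  2  3  4  5  6  7  8  9 10 11 12
g(k):  0  0  0  0  0  1  1  1  1  1  2  0  0
So g(12) = 0.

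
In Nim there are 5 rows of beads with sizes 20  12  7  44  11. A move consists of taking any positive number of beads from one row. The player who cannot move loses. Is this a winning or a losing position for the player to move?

Nim-sum: 20 ^ 12 ^ 7 ^ 44 ^ 11 = 56.
The nim-sum is 56 ≠ 0, so this is an N-position: the player to move can win.

Winning position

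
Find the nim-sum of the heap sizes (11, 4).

15

Compute the nim-sum pairwise:
11 ^ 4 = 15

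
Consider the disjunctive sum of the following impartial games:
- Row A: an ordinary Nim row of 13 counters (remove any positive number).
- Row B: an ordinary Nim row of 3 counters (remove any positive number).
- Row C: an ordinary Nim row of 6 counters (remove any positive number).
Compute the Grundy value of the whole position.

Row A is a plain Nim row of size 13, so its Grundy value is 13.
Row B is a plain Nim row of size 3, so its Grundy value is 3.
Row C is a plain Nim row of size 6, so its Grundy value is 6.
By the Sprague-Grundy theorem, the Grundy value of a sum of independent games is the XOR of the component values.
Combined value = 13 ⊕ 3 ⊕ 6 = 8.

8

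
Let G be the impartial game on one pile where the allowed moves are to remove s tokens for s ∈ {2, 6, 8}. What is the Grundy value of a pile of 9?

Build the Grundy sequence with g(k) = mex{g(k−s) : s ∈ {2, 6, 8}, s ≤ k}:
k:     0  1  2  3  4  5  6  7  8  9
g(k):  0  0  1  1  0  0  1  1  2  2
So g(9) = 2.

2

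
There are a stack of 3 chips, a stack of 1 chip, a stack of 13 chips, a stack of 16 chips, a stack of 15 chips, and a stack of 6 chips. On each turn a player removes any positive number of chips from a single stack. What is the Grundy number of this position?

Compute the nim-sum pairwise:
3 ^ 1 = 2
2 ^ 13 = 15
15 ^ 16 = 31
31 ^ 15 = 16
16 ^ 6 = 22

22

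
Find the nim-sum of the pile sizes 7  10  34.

47

Nim-sum: 7 ⊕ 10 ⊕ 34 = 47.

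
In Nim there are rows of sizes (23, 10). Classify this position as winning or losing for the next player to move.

Nim-sum: 23 XOR 10 = 29.
The nim-sum is 29 ≠ 0, so this is an N-position: the player to move can win.

Winning position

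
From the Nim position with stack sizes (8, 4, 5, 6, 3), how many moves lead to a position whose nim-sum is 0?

1

Bitwise XOR of the heap sizes:
  1000  (8)
  0100  (4)
  0101  (5)
  0110  (6)
  0011  (3)
  ----
  1100  (12)
The overall nim-sum is X = 12. A stack of size p has a winning move iff p XOR X < p (reduce it to p XOR X).
  8: 8 XOR 12 = 4 < 8 — winning move (to 4).
  4: 4 XOR 12 = 8 ≥ 4 — no move.
  5: 5 XOR 12 = 9 ≥ 5 — no move.
  6: 6 XOR 12 = 10 ≥ 6 — no move.
  3: 3 XOR 12 = 15 ≥ 3 — no move.
That gives 1 winning move.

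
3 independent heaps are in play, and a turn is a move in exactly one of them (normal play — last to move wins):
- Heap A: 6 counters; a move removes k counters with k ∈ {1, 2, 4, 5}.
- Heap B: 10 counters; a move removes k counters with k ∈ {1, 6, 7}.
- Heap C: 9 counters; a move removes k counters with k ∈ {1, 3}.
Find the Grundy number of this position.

3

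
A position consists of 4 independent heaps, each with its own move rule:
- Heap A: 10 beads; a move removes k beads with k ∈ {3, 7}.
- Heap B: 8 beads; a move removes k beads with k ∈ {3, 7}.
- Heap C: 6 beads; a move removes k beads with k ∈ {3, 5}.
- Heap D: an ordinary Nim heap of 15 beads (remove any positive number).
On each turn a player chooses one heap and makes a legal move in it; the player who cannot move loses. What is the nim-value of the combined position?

For heap A, compute g(0), g(1), … with moves {3, 7}:
k:     0  1  2  3  4  5  6  7  8  9 10
g(k):  0  0  0  1  1  1  0  2  2  1  0
So g(10) = 0.
Grundy values for heap B (subtraction set {3, 7}):
k:     0  1  2  3  4  5  6  7  8
g(k):  0  0  0  1  1  1  0  2  2
So g(8) = 2.
Build the Grundy sequence for heap C with g(k) = mex{g(k−s) : s ∈ {3, 5}, s ≤ k}:
k:     0  1  2  3  4  5  6
g(k):  0  0  0  1  1  1  2
So g(6) = 2.
Heap D is a plain Nim heap of size 15, so its Grundy value is 15.
The value of a disjunctive sum is the nim-sum of the parts.
Combined value = 0 XOR 2 XOR 2 XOR 15 = 15.

15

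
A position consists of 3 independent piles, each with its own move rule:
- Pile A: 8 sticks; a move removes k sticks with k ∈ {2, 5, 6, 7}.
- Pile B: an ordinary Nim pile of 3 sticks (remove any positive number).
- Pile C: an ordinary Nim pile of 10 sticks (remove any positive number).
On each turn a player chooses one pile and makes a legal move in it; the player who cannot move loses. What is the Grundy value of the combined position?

11

Build the Grundy sequence for pile A with g(k) = mex{g(k−s) : s ∈ {2, 5, 6, 7}, s ≤ k}:
k:     0  1  2  3  4  5  6  7  8
g(k):  0  0  1  1  0  2  1  3  2
So g(8) = 2.
Pile B is a plain Nim pile of size 3, so its Grundy value is 3.
Pile C is a plain Nim pile of size 10, so its Grundy value is 10.
The value of a disjunctive sum is the nim-sum of the parts.
Combined value = 2 ⊕ 3 ⊕ 10 = 11.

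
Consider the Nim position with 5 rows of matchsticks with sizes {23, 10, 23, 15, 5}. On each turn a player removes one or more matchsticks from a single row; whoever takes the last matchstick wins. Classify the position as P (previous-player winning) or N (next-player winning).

P-position

Compute the nim-sum pairwise:
23 ^ 10 = 29
29 ^ 23 = 10
10 ^ 15 = 5
5 ^ 5 = 0
The nim-sum is 0, so this is a P-position: the player to move is in a losing position under optimal play.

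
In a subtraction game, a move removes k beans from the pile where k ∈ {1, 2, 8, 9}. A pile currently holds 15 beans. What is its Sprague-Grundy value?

2

Build the Grundy sequence with g(k) = mex{g(k−s) : s ∈ {1, 2, 8, 9}, s ≤ k}:
k:     0  1  2  3  4  5  6  7  8  9 10 11 12 13 14 15
g(k):  0  1  2  0  1  2  0  1  2  3  0  1  2  0  1  2
So g(15) = 2.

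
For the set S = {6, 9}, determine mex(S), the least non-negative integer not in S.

0

0 is not in the set, so the mex is 0.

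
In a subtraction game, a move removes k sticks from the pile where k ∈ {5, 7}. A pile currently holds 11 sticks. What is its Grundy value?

Grundy values for subtraction set {5, 7}:
g(0) = mex{} = 0
g(1) = mex{} = 0
g(2) = mex{} = 0
g(3) = mex{} = 0
g(4) = mex{} = 0
g(5) = mex{0} = 1
g(6) = mex{0} = 1
g(7) = mex{0} = 1
g(8) = mex{0} = 1
g(9) = mex{0} = 1
g(10) = mex{0,1} = 2
g(11) = mex{0,1} = 2
So g(11) = 2.

2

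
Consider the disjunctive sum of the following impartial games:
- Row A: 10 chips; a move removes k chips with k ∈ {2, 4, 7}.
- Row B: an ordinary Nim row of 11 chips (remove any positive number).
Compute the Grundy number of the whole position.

9

Build the Grundy sequence for row A with g(k) = mex{g(k−s) : s ∈ {2, 4, 7}, s ≤ k}:
k:     0  1  2  3  4  5  6  7  8  9 10
g(k):  0  0  1  1  2  2  0  3  1  0  2
So g(10) = 2.
Row B is a plain Nim row of size 11, so its Grundy value is 11.
By the Sprague-Grundy theorem, the Grundy value of a sum of independent games is the XOR of the component values.
Combined value = 2 ⊕ 11 = 9.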